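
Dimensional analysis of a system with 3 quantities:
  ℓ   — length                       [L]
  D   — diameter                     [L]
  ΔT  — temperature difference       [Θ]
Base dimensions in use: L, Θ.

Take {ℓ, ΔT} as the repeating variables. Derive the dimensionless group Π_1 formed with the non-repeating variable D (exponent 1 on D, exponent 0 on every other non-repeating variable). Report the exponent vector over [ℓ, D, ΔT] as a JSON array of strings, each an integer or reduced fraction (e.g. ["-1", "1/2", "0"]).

["-1", "1", "0"]

Dimensional matrix (L×Θ by ℓ×D×ΔT):
  L: [ 1  1  0]
  Θ: [ 0  0  1]
RREF → pivots at {ℓ,ΔT} ⇒ r = 2
Pivot set = {ℓ,ΔT}, free = {D}
RREF:
  r0: [   1    1    0]
  r1: [   0    0    1]
Fix exponent of D at 1; solve each RREF row for its pivot's exponent:
  r0: exp(ℓ) + (1)·1 = 0 ⇒ exp(ℓ) = -1
  r1: exp(ΔT) + (0)·1 = 0 ⇒ exp(ΔT) = 0
Π_1 = ℓ^-1 · D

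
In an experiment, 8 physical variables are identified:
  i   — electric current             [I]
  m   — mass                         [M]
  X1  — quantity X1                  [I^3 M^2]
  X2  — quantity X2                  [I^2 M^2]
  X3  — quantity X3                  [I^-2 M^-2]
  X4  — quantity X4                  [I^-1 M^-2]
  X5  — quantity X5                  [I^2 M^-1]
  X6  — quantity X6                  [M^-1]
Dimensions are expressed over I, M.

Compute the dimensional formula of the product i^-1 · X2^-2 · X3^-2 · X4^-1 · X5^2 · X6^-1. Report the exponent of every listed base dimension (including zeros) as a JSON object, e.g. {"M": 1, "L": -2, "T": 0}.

Exponent matrix [I,M] × [i,m,X1,X2,X3,X4,X5,X6]:
  I: [ 1  0  3  2 -2 -1  2  0]
  M: [ 0  1  2  2 -2 -2 -1 -1]
  [I]: (-1)·1+(-2)·2+(-2)·-2+(-1)·-1+(2)·2+(-1)·0 = 4
  [M]: (-1)·0+(-2)·2+(-2)·-2+(-1)·-2+(2)·-1+(-1)·-1 = 1
⇒ I^4 M

{"I": 4, "M": 1}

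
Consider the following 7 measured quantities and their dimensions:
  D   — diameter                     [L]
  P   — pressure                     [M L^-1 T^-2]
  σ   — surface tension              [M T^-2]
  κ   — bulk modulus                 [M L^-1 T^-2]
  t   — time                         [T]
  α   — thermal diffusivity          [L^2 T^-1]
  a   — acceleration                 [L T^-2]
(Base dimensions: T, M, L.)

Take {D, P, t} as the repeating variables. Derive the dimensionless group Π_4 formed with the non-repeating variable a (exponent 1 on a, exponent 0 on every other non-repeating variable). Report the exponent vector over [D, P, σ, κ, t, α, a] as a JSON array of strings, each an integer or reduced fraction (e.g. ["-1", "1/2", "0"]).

["-1", "0", "0", "0", "2", "0", "1"]

Dimensional matrix (T×M×L by D×P×σ×κ×t×α×a):
  T: [ 0 -2 -2 -2  1 -1 -2]
  M: [ 0  1  1  1  0  0  0]
  L: [ 1 -1  0 -1  0  2  1]
Row reduction gives pivot columns D,P,t; rank = 3
Pivot set = {D,P,t}, free = {σ,κ,α,a}
RREF:
  r0: [   1    0    1    0    0    2    1]
  r1: [   0    1    1    1    0    0    0]
  r2: [   0    0    0    0    1   -1   -2]
Fix exponent of a at 1, σ at 0, κ at 0, α at 0; solve each RREF row for its pivot's exponent:
  r0: exp(D) + (1)·1 = 0 ⇒ exp(D) = -1
  r1: exp(P) + (0)·1 = 0 ⇒ exp(P) = 0
  r2: exp(t) + (-2)·1 = 0 ⇒ exp(t) = 2
Π_4 = D^-1 · t^2 · a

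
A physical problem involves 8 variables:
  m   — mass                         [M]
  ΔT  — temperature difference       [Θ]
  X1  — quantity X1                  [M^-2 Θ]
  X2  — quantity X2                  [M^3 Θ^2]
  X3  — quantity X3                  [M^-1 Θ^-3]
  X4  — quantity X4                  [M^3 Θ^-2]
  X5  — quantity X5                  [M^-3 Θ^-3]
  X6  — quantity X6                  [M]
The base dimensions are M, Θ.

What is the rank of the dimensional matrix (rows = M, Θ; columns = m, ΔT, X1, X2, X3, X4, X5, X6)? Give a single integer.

Write exponents as rows M,Θ / cols m,ΔT,X1,X2,X3,X4,X5,X6:
  M: [ 1  0 -2  3 -1  3 -3  1]
  Θ: [ 0  1  1  2 -3 -2 -3  0]
Row reduction gives pivot columns m,ΔT; rank = 2

2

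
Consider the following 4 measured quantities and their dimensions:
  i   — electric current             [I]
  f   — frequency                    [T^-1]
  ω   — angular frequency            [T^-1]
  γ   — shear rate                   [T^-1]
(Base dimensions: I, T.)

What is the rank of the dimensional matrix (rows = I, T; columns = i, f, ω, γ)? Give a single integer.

Exponent matrix [I,T] × [i,f,ω,γ]:
  I: [ 1  0  0  0]
  T: [ 0 -1 -1 -1]
Row reduction gives pivot columns i,f; rank = 2

2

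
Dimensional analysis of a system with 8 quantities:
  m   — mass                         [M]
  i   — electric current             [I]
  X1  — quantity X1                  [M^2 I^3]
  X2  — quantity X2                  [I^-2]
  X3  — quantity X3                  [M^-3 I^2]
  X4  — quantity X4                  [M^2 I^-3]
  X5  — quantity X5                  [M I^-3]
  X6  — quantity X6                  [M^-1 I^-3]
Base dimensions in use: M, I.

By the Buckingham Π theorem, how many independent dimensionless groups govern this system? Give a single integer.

6

Write exponents as rows M,I / cols m,i,X1,X2,X3,X4,X5,X6:
  M: [ 1  0  2  0 -3  2  1 -1]
  I: [ 0  1  3 -2  2 -3 -3 -3]
Echelon form has 2 nonzero rows (pivots: m,i)
Π count = n − r = 8 − 2 = 6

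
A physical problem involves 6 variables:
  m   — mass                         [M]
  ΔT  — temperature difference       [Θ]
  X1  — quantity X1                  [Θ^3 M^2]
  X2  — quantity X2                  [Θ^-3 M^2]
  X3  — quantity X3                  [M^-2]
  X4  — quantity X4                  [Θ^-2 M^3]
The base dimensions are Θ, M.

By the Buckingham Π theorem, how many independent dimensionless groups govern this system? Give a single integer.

4

Write exponents as rows Θ,M / cols m,ΔT,X1,X2,X3,X4:
  Θ: [ 0  1  3 -3  0 -2]
  M: [ 1  0  2  2 -2  3]
Echelon form has 2 nonzero rows (pivots: m,ΔT)
n=6, r=2 ⇒ 4 dimensionless groups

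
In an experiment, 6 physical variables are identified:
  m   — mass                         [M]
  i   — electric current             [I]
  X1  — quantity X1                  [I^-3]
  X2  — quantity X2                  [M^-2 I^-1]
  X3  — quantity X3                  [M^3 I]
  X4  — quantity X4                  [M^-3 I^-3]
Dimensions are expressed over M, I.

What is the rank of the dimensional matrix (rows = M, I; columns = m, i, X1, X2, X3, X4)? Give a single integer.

2

Dimensional matrix (M×I by m×i×X1×X2×X3×X4):
  M: [ 1  0  0 -2  3 -3]
  I: [ 0  1 -3 -1  1 -3]
Echelon form has 2 nonzero rows (pivots: m,i)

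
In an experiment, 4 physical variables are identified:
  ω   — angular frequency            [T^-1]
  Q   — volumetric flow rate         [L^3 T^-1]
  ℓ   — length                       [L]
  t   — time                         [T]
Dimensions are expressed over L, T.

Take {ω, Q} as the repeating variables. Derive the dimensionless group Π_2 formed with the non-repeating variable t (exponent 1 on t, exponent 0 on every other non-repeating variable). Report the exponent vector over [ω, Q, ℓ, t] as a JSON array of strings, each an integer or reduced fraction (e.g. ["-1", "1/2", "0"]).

["1", "0", "0", "1"]

Write exponents as rows L,T / cols ω,Q,ℓ,t:
  L: [ 0  3  1  0]
  T: [-1 -1  0  1]
Echelon form has 2 nonzero rows (pivots: ω,Q)
Repeat: ω,Q; free: ℓ,t
RREF:
  r0: [   1    0 -1/3   -1]
  r1: [   0    1  1/3    0]
Fix exponent of t at 1, ℓ at 0; solve each RREF row for its pivot's exponent:
  r0: exp(ω) + (-1)·1 = 0 ⇒ exp(ω) = 1
  r1: exp(Q) + (0)·1 = 0 ⇒ exp(Q) = 0
Π_2 = ω · t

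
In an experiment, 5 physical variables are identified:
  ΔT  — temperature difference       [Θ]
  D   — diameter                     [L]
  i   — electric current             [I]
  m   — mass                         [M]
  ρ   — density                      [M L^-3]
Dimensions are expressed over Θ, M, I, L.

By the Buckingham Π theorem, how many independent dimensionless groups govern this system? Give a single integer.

Write exponents as rows Θ,M,I,L / cols ΔT,D,i,m,ρ:
  Θ: [ 1  0  0  0  0]
  M: [ 0  0  0  1  1]
  I: [ 0  0  1  0  0]
  L: [ 0  1  0  0 -3]
Echelon form has 4 nonzero rows (pivots: ΔT,D,i,m)
n=5, r=4 ⇒ 1 dimensionless group

1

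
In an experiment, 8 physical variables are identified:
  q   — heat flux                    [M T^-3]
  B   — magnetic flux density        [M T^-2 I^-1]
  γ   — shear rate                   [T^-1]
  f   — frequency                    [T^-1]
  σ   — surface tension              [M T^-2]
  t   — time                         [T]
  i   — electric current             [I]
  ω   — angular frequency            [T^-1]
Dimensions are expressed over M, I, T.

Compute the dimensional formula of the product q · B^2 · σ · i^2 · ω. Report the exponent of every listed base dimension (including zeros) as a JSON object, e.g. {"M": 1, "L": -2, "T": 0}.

{"M": 4, "I": 0, "T": -10}

Write exponents as rows M,I,T / cols q,B,γ,f,σ,t,i,ω:
  M: [ 1  1  0  0  1  0  0  0]
  I: [ 0 -1  0  0  0  0  1  0]
  T: [-3 -2 -1 -1 -2  1  0 -1]
  [M]: (1)·1+(2)·1+(1)·1+(2)·0+(1)·0 = 4
  [I]: (1)·0+(2)·-1+(1)·0+(2)·1+(1)·0 = 0
  [T]: (1)·-3+(2)·-2+(1)·-2+(2)·0+(1)·-1 = -10
⇒ M^4 T^-10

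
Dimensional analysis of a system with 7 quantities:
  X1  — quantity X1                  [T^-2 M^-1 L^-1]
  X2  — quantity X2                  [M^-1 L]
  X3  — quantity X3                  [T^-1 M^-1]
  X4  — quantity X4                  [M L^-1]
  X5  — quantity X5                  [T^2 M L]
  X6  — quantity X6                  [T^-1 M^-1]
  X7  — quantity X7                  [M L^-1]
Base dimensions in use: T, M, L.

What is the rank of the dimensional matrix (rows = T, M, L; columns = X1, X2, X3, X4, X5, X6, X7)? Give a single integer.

Write exponents as rows T,M,L / cols X1,X2,X3,X4,X5,X6,X7:
  T: [-2  0 -1  0  2 -1  0]
  M: [-1 -1 -1  1  1 -1  1]
  L: [-1  1  0 -1  1  0 -1]
RREF → pivots at {X1,X2} ⇒ r = 2

2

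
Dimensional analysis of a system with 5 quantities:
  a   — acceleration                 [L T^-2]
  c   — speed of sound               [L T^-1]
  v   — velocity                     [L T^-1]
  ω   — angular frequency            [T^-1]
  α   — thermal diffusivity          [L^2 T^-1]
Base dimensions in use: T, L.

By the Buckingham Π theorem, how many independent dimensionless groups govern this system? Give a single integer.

Write exponents as rows T,L / cols a,c,v,ω,α:
  T: [-2 -1 -1 -1 -1]
  L: [ 1  1  1  0  2]
RREF → pivots at {a,c} ⇒ r = 2
n=5, r=2 ⇒ 3 dimensionless groups

3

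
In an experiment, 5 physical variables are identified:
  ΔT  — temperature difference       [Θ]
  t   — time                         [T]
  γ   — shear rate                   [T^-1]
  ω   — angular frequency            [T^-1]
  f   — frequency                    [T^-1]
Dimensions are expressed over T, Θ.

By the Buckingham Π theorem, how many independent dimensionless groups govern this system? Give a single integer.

Exponent matrix [T,Θ] × [ΔT,t,γ,ω,f]:
  T: [ 0  1 -1 -1 -1]
  Θ: [ 1  0  0  0  0]
Row reduction gives pivot columns ΔT,t; rank = 2
Π count = n − r = 5 − 2 = 3

3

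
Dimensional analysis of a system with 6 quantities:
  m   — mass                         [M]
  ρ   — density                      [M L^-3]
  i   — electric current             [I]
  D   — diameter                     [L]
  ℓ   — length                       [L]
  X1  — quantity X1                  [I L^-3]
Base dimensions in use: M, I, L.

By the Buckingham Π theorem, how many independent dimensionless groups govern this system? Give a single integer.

Write exponents as rows M,I,L / cols m,ρ,i,D,ℓ,X1:
  M: [ 1  1  0  0  0  0]
  I: [ 0  0  1  0  0  1]
  L: [ 0 -3  0  1  1 -3]
RREF → pivots at {m,ρ,i} ⇒ r = 3
n=6, r=3 ⇒ 3 dimensionless groups

3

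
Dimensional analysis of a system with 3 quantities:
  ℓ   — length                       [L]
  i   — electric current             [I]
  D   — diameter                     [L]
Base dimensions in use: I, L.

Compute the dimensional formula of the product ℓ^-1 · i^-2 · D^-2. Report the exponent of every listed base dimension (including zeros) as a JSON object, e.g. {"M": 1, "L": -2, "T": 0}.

Exponent matrix [I,L] × [ℓ,i,D]:
  I: [ 0  1  0]
  L: [ 1  0  1]
  [I]: (-1)·0+(-2)·1+(-2)·0 = -2
  [L]: (-1)·1+(-2)·0+(-2)·1 = -3
⇒ I^-2 L^-3

{"I": -2, "L": -3}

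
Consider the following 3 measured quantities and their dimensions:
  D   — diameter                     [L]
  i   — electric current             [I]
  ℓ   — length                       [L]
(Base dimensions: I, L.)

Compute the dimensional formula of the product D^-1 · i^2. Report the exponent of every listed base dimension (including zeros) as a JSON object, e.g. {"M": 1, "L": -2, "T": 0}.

{"I": 2, "L": -1}

Exponent matrix [I,L] × [D,i,ℓ]:
  I: [ 0  1  0]
  L: [ 1  0  1]
  [I]: (-1)·0+(2)·1 = 2
  [L]: (-1)·1+(2)·0 = -1
⇒ I^2 L^-1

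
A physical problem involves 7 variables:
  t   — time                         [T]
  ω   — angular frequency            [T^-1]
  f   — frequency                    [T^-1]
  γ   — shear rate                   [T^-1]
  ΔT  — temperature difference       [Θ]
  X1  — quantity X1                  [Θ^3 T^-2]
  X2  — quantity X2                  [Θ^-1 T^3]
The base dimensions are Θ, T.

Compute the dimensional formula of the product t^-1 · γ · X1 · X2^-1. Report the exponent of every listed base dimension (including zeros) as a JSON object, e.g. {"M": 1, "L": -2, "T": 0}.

{"Θ": 4, "T": -7}

Write exponents as rows Θ,T / cols t,ω,f,γ,ΔT,X1,X2:
  Θ: [ 0  0  0  0  1  3 -1]
  T: [ 1 -1 -1 -1  0 -2  3]
  [Θ]: (-1)·0+(1)·0+(1)·3+(-1)·-1 = 4
  [T]: (-1)·1+(1)·-1+(1)·-2+(-1)·3 = -7
⇒ Θ^4 T^-7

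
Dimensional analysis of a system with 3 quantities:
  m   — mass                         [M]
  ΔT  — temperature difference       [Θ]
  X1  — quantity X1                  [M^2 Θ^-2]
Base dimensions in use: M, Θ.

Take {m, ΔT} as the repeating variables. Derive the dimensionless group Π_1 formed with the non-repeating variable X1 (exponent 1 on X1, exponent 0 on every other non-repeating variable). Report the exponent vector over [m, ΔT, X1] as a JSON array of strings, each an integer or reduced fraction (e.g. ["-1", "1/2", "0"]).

Exponent matrix [M,Θ] × [m,ΔT,X1]:
  M: [ 1  0  2]
  Θ: [ 0  1 -2]
Echelon form has 2 nonzero rows (pivots: m,ΔT)
Pivot set = {m,ΔT}, free = {X1}
RREF:
  r0: [   1    0    2]
  r1: [   0    1   -2]
Fix exponent of X1 at 1; solve each RREF row for its pivot's exponent:
  r0: exp(m) + (2)·1 = 0 ⇒ exp(m) = -2
  r1: exp(ΔT) + (-2)·1 = 0 ⇒ exp(ΔT) = 2
Π_1 = m^-2 · ΔT^2 · X1

["-2", "2", "1"]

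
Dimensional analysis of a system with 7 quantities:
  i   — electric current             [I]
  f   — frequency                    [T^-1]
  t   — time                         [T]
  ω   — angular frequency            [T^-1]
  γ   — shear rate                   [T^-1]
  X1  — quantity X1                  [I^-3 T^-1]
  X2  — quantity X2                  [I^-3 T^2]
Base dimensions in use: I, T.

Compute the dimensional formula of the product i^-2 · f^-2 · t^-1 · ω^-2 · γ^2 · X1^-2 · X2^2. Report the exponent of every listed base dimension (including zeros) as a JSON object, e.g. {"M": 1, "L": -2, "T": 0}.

{"I": -2, "T": 7}

Dimensional matrix (I×T by i×f×t×ω×γ×X1×X2):
  I: [ 1  0  0  0  0 -3 -3]
  T: [ 0 -1  1 -1 -1 -1  2]
  [I]: (-2)·1+(-2)·0+(-1)·0+(-2)·0+(2)·0+(-2)·-3+(2)·-3 = -2
  [T]: (-2)·0+(-2)·-1+(-1)·1+(-2)·-1+(2)·-1+(-2)·-1+(2)·2 = 7
⇒ I^-2 T^7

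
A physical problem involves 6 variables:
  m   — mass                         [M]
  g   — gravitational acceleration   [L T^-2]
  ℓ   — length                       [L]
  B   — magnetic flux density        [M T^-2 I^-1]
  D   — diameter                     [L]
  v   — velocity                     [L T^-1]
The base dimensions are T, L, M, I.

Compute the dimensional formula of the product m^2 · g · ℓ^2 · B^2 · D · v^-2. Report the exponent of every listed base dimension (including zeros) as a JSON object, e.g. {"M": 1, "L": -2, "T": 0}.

Write exponents as rows T,L,M,I / cols m,g,ℓ,B,D,v:
  T: [ 0 -2  0 -2  0 -1]
  L: [ 0  1  1  0  1  1]
  M: [ 1  0  0  1  0  0]
  I: [ 0  0  0 -1  0  0]
  [T]: (2)·0+(1)·-2+(2)·0+(2)·-2+(1)·0+(-2)·-1 = -4
  [L]: (2)·0+(1)·1+(2)·1+(2)·0+(1)·1+(-2)·1 = 2
  [M]: (2)·1+(1)·0+(2)·0+(2)·1+(1)·0+(-2)·0 = 4
  [I]: (2)·0+(1)·0+(2)·0+(2)·-1+(1)·0+(-2)·0 = -2
⇒ T^-4 L^2 M^4 I^-2

{"T": -4, "L": 2, "M": 4, "I": -2}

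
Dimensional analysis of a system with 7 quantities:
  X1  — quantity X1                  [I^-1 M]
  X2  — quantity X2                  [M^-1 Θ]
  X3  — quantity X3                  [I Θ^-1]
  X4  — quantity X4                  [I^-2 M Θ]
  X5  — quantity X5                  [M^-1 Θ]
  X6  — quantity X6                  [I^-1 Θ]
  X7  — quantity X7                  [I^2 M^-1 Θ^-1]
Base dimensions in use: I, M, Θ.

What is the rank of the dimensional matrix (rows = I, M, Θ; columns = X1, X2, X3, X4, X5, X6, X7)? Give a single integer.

Exponent matrix [I,M,Θ] × [X1,X2,X3,X4,X5,X6,X7]:
  I: [-1  0  1 -2  0 -1  2]
  M: [ 1 -1  0  1 -1  0 -1]
  Θ: [ 0  1 -1  1  1  1 -1]
RREF → pivots at {X1,X2} ⇒ r = 2

2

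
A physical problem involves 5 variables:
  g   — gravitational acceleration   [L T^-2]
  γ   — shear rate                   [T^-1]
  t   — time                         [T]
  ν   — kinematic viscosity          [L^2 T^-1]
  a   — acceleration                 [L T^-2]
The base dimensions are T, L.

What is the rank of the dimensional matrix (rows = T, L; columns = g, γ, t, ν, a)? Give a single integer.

Write exponents as rows T,L / cols g,γ,t,ν,a:
  T: [-2 -1  1 -1 -2]
  L: [ 1  0  0  2  1]
Echelon form has 2 nonzero rows (pivots: g,γ)

2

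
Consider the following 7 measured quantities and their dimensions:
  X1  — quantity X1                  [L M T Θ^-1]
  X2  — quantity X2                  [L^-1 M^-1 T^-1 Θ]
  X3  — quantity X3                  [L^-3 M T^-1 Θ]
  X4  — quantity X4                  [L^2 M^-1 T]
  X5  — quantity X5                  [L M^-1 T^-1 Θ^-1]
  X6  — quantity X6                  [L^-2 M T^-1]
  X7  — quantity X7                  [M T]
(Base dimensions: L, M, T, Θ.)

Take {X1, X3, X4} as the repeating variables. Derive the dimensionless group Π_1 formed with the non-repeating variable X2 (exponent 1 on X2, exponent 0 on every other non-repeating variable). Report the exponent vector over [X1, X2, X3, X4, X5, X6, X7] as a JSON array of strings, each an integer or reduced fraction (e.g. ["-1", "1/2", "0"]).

Dimensional matrix (L×M×T×Θ by X1×X2×X3×X4×X5×X6×X7):
  L: [ 1 -1 -3  2  1 -2  0]
  M: [ 1 -1  1 -1 -1  1  1]
  T: [ 1 -1 -1  1 -1 -1  1]
  Θ: [-1  1  1  0 -1  0  0]
Echelon form has 3 nonzero rows (pivots: X1,X3,X4)
Pivot set = {X1,X3,X4}, free = {X2,X5,X6,X7}
RREF:
  r0: [   1   -1    0    0   -1    0    1]
  r1: [   0    0    1    0   -2    0    1]
  r2: [   0    0    0    1   -2   -1    1]
  r3: [   0    0    0    0    0    0    0]
Fix exponent of X2 at 1, X5 at 0, X6 at 0, X7 at 0; solve each RREF row for its pivot's exponent:
  r0: exp(X1) + (-1)·1 = 0 ⇒ exp(X1) = 1
  r1: exp(X3) + (0)·1 = 0 ⇒ exp(X3) = 0
  r2: exp(X4) + (0)·1 = 0 ⇒ exp(X4) = 0
Π_1 = X1 · X2

["1", "1", "0", "0", "0", "0", "0"]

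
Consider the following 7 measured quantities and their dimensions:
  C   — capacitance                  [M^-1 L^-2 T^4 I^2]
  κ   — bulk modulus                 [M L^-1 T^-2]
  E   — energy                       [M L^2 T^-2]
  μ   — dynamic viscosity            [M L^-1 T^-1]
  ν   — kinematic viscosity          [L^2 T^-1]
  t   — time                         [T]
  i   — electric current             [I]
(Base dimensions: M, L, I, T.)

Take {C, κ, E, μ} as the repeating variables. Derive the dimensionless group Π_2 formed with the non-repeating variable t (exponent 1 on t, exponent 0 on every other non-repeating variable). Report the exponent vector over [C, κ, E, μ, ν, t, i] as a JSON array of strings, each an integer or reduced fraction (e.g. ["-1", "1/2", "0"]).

Write exponents as rows M,L,I,T / cols C,κ,E,μ,ν,t,i:
  M: [-1  1  1  1  0  0  0]
  L: [-2 -1  2 -1  2  0  0]
  I: [ 2  0  0  0  0  0  1]
  T: [ 4 -2 -2 -1 -1  1  0]
Echelon form has 4 nonzero rows (pivots: C,κ,E,μ)
Pivot set = {C,κ,E,μ}, free = {ν,t,i}
RREF:
  r0: [   1    0    0    0    0    0  1/2]
  r1: [   0    1    0    0  1/3   -1    1]
  r2: [   0    0    1    0  2/3    0  1/2]
  r3: [   0    0    0    1   -1    1   -1]
Fix exponent of t at 1, ν at 0, i at 0; solve each RREF row for its pivot's exponent:
  r0: exp(C) + (0)·1 = 0 ⇒ exp(C) = 0
  r1: exp(κ) + (-1)·1 = 0 ⇒ exp(κ) = 1
  r2: exp(E) + (0)·1 = 0 ⇒ exp(E) = 0
  r3: exp(μ) + (1)·1 = 0 ⇒ exp(μ) = -1
Π_2 = κ · μ^-1 · t

["0", "1", "0", "-1", "0", "1", "0"]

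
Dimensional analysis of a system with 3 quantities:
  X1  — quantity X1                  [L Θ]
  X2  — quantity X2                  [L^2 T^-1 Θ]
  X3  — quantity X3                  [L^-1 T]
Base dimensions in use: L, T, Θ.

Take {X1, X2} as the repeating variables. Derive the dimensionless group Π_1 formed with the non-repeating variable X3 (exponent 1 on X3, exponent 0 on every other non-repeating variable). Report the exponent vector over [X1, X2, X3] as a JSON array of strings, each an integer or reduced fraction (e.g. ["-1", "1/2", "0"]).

["-1", "1", "1"]

Exponent matrix [L,T,Θ] × [X1,X2,X3]:
  L: [ 1  2 -1]
  T: [ 0 -1  1]
  Θ: [ 1  1  0]
Row reduction gives pivot columns X1,X2; rank = 2
Pivot set = {X1,X2}, free = {X3}
RREF:
  r0: [   1    0    1]
  r1: [   0    1   -1]
  r2: [   0    0    0]
Fix exponent of X3 at 1; solve each RREF row for its pivot's exponent:
  r0: exp(X1) + (1)·1 = 0 ⇒ exp(X1) = -1
  r1: exp(X2) + (-1)·1 = 0 ⇒ exp(X2) = 1
Π_1 = X1^-1 · X2 · X3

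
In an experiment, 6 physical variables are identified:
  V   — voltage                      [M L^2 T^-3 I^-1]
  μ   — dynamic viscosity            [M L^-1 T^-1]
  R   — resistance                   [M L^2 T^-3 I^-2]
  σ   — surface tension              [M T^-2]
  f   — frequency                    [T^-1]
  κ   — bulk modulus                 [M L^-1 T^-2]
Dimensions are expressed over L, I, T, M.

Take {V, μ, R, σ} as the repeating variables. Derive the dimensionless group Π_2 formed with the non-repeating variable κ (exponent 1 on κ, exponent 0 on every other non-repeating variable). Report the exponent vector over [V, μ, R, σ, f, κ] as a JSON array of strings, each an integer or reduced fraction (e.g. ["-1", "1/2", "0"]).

Exponent matrix [L,I,T,M] × [V,μ,R,σ,f,κ]:
  L: [ 2 -1  2  0  0 -1]
  I: [-1  0 -2  0  0  0]
  T: [-3 -1 -3 -2 -1 -2]
  M: [ 1  1  1  1  0  1]
RREF → pivots at {V,μ,R,σ} ⇒ r = 4
Repeat: V,μ,R,σ; free: f,κ
RREF:
  r0: [   1    0    0    0   -2   -2]
  r1: [   0    1    0    0   -2   -1]
  r2: [   0    0    1    0    1    1]
  r3: [   0    0    0    1    3    3]
Fix exponent of κ at 1, f at 0; solve each RREF row for its pivot's exponent:
  r0: exp(V) + (-2)·1 = 0 ⇒ exp(V) = 2
  r1: exp(μ) + (-1)·1 = 0 ⇒ exp(μ) = 1
  r2: exp(R) + (1)·1 = 0 ⇒ exp(R) = -1
  r3: exp(σ) + (3)·1 = 0 ⇒ exp(σ) = -3
Π_2 = V^2 · μ · R^-1 · σ^-3 · κ

["2", "1", "-1", "-3", "0", "1"]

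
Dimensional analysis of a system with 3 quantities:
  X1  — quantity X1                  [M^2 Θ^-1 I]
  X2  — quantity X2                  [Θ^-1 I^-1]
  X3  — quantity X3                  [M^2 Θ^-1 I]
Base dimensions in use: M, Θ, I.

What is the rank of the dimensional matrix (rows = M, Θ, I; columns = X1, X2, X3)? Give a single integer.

2

Write exponents as rows M,Θ,I / cols X1,X2,X3:
  M: [ 2  0  2]
  Θ: [-1 -1 -1]
  I: [ 1 -1  1]
Echelon form has 2 nonzero rows (pivots: X1,X2)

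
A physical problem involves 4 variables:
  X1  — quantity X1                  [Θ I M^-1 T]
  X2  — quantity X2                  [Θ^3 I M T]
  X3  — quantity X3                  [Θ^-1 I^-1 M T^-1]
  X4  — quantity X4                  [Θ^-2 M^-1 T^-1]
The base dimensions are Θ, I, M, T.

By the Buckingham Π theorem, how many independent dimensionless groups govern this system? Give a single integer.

1

Dimensional matrix (Θ×I×M×T by X1×X2×X3×X4):
  Θ: [ 1  3 -1 -2]
  I: [ 1  1 -1  0]
  M: [-1  1  1 -1]
  T: [ 1  1 -1 -1]
RREF → pivots at {X1,X2,X4} ⇒ r = 3
4 vars − rank 3 = 1 Π group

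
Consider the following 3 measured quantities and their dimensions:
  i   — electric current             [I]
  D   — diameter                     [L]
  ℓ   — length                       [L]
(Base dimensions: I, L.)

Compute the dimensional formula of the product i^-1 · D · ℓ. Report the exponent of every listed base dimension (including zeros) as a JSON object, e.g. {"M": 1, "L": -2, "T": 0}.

Exponent matrix [I,L] × [i,D,ℓ]:
  I: [ 1  0  0]
  L: [ 0  1  1]
  [I]: (-1)·1+(1)·0+(1)·0 = -1
  [L]: (-1)·0+(1)·1+(1)·1 = 2
⇒ I^-1 L^2

{"I": -1, "L": 2}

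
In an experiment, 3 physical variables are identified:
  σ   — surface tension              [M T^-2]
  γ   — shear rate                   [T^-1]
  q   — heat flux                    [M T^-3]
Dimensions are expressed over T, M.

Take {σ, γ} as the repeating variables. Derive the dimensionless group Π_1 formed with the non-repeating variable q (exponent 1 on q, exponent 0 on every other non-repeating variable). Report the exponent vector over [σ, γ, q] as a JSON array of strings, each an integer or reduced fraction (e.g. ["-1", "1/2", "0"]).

["-1", "-1", "1"]

Exponent matrix [T,M] × [σ,γ,q]:
  T: [-2 -1 -3]
  M: [ 1  0  1]
Row reduction gives pivot columns σ,γ; rank = 2
Pivot set = {σ,γ}, free = {q}
RREF:
  r0: [   1    0    1]
  r1: [   0    1    1]
Fix exponent of q at 1; solve each RREF row for its pivot's exponent:
  r0: exp(σ) + (1)·1 = 0 ⇒ exp(σ) = -1
  r1: exp(γ) + (1)·1 = 0 ⇒ exp(γ) = -1
Π_1 = σ^-1 · γ^-1 · q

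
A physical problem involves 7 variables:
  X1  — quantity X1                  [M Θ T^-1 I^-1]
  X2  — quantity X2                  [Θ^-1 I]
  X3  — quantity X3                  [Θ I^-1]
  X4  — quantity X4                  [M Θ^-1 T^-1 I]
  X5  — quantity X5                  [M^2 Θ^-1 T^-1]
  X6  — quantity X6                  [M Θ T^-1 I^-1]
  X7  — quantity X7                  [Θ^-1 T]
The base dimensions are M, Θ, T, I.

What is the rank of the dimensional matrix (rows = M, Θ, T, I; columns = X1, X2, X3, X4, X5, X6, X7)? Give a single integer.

Write exponents as rows M,Θ,T,I / cols X1,X2,X3,X4,X5,X6,X7:
  M: [ 1  0  0  1  2  1  0]
  Θ: [ 1 -1  1 -1 -1  1 -1]
  T: [-1  0  0 -1 -1 -1  1]
  I: [-1  1 -1  1  0 -1  0]
Echelon form has 3 nonzero rows (pivots: X1,X2,X5)

3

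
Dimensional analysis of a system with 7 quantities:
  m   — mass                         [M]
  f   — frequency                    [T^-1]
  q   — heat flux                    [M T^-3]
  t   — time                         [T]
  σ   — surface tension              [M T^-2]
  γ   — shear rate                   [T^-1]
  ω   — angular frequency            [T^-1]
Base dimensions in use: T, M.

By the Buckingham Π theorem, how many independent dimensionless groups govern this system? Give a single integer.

5

Exponent matrix [T,M] × [m,f,q,t,σ,γ,ω]:
  T: [ 0 -1 -3  1 -2 -1 -1]
  M: [ 1  0  1  0  1  0  0]
RREF → pivots at {m,f} ⇒ r = 2
7 vars − rank 2 = 5 Π groups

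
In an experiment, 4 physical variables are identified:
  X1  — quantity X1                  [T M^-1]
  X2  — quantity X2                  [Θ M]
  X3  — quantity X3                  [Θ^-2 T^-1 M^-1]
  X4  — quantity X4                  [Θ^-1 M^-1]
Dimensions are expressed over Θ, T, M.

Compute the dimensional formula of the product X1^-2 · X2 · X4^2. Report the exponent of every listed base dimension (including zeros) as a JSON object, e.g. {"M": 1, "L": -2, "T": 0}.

Exponent matrix [Θ,T,M] × [X1,X2,X3,X4]:
  Θ: [ 0  1 -2 -1]
  T: [ 1  0 -1  0]
  M: [-1  1 -1 -1]
  [Θ]: (-2)·0+(1)·1+(2)·-1 = -1
  [T]: (-2)·1+(1)·0+(2)·0 = -2
  [M]: (-2)·-1+(1)·1+(2)·-1 = 1
⇒ Θ^-1 T^-2 M

{"Θ": -1, "T": -2, "M": 1}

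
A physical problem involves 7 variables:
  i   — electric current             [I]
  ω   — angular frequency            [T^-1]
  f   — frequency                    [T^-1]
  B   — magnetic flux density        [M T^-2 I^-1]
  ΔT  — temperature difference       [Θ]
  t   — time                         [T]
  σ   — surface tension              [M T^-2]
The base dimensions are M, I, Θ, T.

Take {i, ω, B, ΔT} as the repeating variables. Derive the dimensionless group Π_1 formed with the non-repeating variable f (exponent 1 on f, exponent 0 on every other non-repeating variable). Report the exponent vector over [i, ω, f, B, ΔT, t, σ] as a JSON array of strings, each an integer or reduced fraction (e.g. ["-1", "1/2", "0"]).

Dimensional matrix (M×I×Θ×T by i×ω×f×B×ΔT×t×σ):
  M: [ 0  0  0  1  0  0  1]
  I: [ 1  0  0 -1  0  0  0]
  Θ: [ 0  0  0  0  1  0  0]
  T: [ 0 -1 -1 -2  0  1 -2]
Echelon form has 4 nonzero rows (pivots: i,ω,B,ΔT)
Pivot set = {i,ω,B,ΔT}, free = {f,t,σ}
RREF:
  r0: [   1    0    0    0    0    0    1]
  r1: [   0    1    1    0    0   -1    0]
  r2: [   0    0    0    1    0    0    1]
  r3: [   0    0    0    0    1    0    0]
Fix exponent of f at 1, t at 0, σ at 0; solve each RREF row for its pivot's exponent:
  r0: exp(i) + (0)·1 = 0 ⇒ exp(i) = 0
  r1: exp(ω) + (1)·1 = 0 ⇒ exp(ω) = -1
  r2: exp(B) + (0)·1 = 0 ⇒ exp(B) = 0
  r3: exp(ΔT) + (0)·1 = 0 ⇒ exp(ΔT) = 0
Π_1 = ω^-1 · f

["0", "-1", "1", "0", "0", "0", "0"]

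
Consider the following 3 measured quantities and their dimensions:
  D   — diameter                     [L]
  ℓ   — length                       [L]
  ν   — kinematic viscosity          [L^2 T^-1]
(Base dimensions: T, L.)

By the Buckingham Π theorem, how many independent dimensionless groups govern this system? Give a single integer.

1

Write exponents as rows T,L / cols D,ℓ,ν:
  T: [ 0  0 -1]
  L: [ 1  1  2]
Row reduction gives pivot columns D,ν; rank = 2
n=3, r=2 ⇒ 1 dimensionless group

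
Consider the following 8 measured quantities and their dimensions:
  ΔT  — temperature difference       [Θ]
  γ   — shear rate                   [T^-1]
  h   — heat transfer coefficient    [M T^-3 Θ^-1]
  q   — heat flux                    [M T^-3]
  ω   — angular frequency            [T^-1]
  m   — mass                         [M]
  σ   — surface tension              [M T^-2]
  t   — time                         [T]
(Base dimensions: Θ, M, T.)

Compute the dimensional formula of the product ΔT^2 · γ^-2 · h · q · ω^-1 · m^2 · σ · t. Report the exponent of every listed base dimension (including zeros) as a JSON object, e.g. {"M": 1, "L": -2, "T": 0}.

{"Θ": 1, "M": 5, "T": -4}

Exponent matrix [Θ,M,T] × [ΔT,γ,h,q,ω,m,σ,t]:
  Θ: [ 1  0 -1  0  0  0  0  0]
  M: [ 0  0  1  1  0  1  1  0]
  T: [ 0 -1 -3 -3 -1  0 -2  1]
  [Θ]: (2)·1+(-2)·0+(1)·-1+(1)·0+(-1)·0+(2)·0+(1)·0+(1)·0 = 1
  [M]: (2)·0+(-2)·0+(1)·1+(1)·1+(-1)·0+(2)·1+(1)·1+(1)·0 = 5
  [T]: (2)·0+(-2)·-1+(1)·-3+(1)·-3+(-1)·-1+(2)·0+(1)·-2+(1)·1 = -4
⇒ Θ M^5 T^-4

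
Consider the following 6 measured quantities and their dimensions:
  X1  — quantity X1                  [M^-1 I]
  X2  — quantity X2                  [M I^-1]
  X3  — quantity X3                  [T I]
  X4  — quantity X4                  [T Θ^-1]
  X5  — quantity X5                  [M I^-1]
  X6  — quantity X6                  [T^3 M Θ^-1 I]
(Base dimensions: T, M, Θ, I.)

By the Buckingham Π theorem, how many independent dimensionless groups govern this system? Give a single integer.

3

Exponent matrix [T,M,Θ,I] × [X1,X2,X3,X4,X5,X6]:
  T: [ 0  0  1  1  0  3]
  M: [-1  1  0  0  1  1]
  Θ: [ 0  0  0 -1  0 -1]
  I: [ 1 -1  1  0 -1  1]
RREF → pivots at {X1,X3,X4} ⇒ r = 3
n=6, r=3 ⇒ 3 dimensionless groups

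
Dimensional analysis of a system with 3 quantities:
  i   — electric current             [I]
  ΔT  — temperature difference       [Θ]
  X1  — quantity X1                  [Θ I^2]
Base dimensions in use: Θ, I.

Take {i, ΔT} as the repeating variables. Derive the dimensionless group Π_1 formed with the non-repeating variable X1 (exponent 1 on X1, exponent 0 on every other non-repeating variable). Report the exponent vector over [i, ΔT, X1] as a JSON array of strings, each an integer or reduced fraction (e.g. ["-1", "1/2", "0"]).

["-2", "-1", "1"]

Exponent matrix [Θ,I] × [i,ΔT,X1]:
  Θ: [ 0  1  1]
  I: [ 1  0  2]
Echelon form has 2 nonzero rows (pivots: i,ΔT)
Pivot set = {i,ΔT}, free = {X1}
RREF:
  r0: [   1    0    2]
  r1: [   0    1    1]
Fix exponent of X1 at 1; solve each RREF row for its pivot's exponent:
  r0: exp(i) + (2)·1 = 0 ⇒ exp(i) = -2
  r1: exp(ΔT) + (1)·1 = 0 ⇒ exp(ΔT) = -1
Π_1 = i^-2 · ΔT^-1 · X1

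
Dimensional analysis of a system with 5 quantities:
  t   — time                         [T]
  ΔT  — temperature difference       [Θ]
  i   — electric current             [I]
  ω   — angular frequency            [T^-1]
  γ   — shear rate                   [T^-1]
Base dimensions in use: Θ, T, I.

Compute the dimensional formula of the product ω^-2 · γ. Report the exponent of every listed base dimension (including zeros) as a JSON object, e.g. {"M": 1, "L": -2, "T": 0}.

Write exponents as rows Θ,T,I / cols t,ΔT,i,ω,γ:
  Θ: [ 0  1  0  0  0]
  T: [ 1  0  0 -1 -1]
  I: [ 0  0  1  0  0]
  [Θ]: (-2)·0+(1)·0 = 0
  [T]: (-2)·-1+(1)·-1 = 1
  [I]: (-2)·0+(1)·0 = 0
⇒ T

{"Θ": 0, "T": 1, "I": 0}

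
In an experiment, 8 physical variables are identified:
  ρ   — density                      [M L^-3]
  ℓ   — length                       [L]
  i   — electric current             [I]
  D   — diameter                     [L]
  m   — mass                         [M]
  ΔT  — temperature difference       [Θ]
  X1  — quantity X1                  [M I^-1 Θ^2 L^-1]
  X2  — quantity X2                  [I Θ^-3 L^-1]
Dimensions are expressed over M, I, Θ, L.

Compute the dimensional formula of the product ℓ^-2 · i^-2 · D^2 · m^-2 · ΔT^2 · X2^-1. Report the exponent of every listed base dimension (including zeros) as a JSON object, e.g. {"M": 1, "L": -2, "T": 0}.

{"M": -2, "I": -3, "Θ": 5, "L": 1}

Exponent matrix [M,I,Θ,L] × [ρ,ℓ,i,D,m,ΔT,X1,X2]:
  M: [ 1  0  0  0  1  0  1  0]
  I: [ 0  0  1  0  0  0 -1  1]
  Θ: [ 0  0  0  0  0  1  2 -3]
  L: [-3  1  0  1  0  0 -1 -1]
  [M]: (-2)·0+(-2)·0+(2)·0+(-2)·1+(2)·0+(-1)·0 = -2
  [I]: (-2)·0+(-2)·1+(2)·0+(-2)·0+(2)·0+(-1)·1 = -3
  [Θ]: (-2)·0+(-2)·0+(2)·0+(-2)·0+(2)·1+(-1)·-3 = 5
  [L]: (-2)·1+(-2)·0+(2)·1+(-2)·0+(2)·0+(-1)·-1 = 1
⇒ M^-2 I^-3 Θ^5 L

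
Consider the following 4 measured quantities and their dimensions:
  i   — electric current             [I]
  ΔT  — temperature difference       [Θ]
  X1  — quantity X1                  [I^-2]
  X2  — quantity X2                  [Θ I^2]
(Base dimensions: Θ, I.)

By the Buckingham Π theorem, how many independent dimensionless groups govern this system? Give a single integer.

2

Write exponents as rows Θ,I / cols i,ΔT,X1,X2:
  Θ: [ 0  1  0  1]
  I: [ 1  0 -2  2]
RREF → pivots at {i,ΔT} ⇒ r = 2
Π count = n − r = 4 − 2 = 2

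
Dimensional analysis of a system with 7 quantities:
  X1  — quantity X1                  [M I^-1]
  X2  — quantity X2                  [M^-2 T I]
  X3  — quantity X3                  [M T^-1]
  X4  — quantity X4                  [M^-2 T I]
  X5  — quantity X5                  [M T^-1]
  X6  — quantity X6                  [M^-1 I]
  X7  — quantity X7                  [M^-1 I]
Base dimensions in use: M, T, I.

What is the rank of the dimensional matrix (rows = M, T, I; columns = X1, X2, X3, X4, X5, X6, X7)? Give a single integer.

2

Exponent matrix [M,T,I] × [X1,X2,X3,X4,X5,X6,X7]:
  M: [ 1 -2  1 -2  1 -1 -1]
  T: [ 0  1 -1  1 -1  0  0]
  I: [-1  1  0  1  0  1  1]
RREF → pivots at {X1,X2} ⇒ r = 2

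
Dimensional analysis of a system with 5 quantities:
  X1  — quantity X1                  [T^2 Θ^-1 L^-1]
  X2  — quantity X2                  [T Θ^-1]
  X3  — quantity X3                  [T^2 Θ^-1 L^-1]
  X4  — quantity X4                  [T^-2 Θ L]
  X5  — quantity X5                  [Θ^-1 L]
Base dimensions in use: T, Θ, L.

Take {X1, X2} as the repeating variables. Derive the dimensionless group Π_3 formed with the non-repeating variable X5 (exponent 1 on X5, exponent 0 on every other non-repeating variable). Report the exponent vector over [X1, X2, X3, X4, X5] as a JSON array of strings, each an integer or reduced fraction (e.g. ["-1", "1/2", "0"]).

Dimensional matrix (T×Θ×L by X1×X2×X3×X4×X5):
  T: [ 2  1  2 -2  0]
  Θ: [-1 -1 -1  1 -1]
  L: [-1  0 -1  1  1]
RREF → pivots at {X1,X2} ⇒ r = 2
Pivot set = {X1,X2}, free = {X3,X4,X5}
RREF:
  r0: [   1    0    1   -1   -1]
  r1: [   0    1    0    0    2]
  r2: [   0    0    0    0    0]
Fix exponent of X5 at 1, X3 at 0, X4 at 0; solve each RREF row for its pivot's exponent:
  r0: exp(X1) + (-1)·1 = 0 ⇒ exp(X1) = 1
  r1: exp(X2) + (2)·1 = 0 ⇒ exp(X2) = -2
Π_3 = X1 · X2^-2 · X5

["1", "-2", "0", "0", "1"]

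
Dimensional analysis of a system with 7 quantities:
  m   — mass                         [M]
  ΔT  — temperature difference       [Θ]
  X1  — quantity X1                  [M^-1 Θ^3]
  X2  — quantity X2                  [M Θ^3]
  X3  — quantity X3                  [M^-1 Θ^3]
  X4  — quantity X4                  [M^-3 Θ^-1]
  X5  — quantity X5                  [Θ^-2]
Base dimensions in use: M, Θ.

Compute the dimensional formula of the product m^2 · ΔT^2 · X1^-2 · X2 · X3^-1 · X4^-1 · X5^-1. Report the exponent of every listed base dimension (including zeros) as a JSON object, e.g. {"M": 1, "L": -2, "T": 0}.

{"M": 9, "Θ": -1}

Write exponents as rows M,Θ / cols m,ΔT,X1,X2,X3,X4,X5:
  M: [ 1  0 -1  1 -1 -3  0]
  Θ: [ 0  1  3  3  3 -1 -2]
  [M]: (2)·1+(2)·0+(-2)·-1+(1)·1+(-1)·-1+(-1)·-3+(-1)·0 = 9
  [Θ]: (2)·0+(2)·1+(-2)·3+(1)·3+(-1)·3+(-1)·-1+(-1)·-2 = -1
⇒ M^9 Θ^-1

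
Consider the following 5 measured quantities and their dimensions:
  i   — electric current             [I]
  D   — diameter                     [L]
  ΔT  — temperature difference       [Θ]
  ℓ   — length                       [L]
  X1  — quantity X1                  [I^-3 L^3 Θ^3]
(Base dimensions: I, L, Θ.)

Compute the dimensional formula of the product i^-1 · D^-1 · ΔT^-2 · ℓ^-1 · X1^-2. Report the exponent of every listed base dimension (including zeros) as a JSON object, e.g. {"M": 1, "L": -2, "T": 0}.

{"I": 5, "L": -8, "Θ": -8}

Dimensional matrix (I×L×Θ by i×D×ΔT×ℓ×X1):
  I: [ 1  0  0  0 -3]
  L: [ 0  1  0  1  3]
  Θ: [ 0  0  1  0  3]
  [I]: (-1)·1+(-1)·0+(-2)·0+(-1)·0+(-2)·-3 = 5
  [L]: (-1)·0+(-1)·1+(-2)·0+(-1)·1+(-2)·3 = -8
  [Θ]: (-1)·0+(-1)·0+(-2)·1+(-1)·0+(-2)·3 = -8
⇒ I^5 L^-8 Θ^-8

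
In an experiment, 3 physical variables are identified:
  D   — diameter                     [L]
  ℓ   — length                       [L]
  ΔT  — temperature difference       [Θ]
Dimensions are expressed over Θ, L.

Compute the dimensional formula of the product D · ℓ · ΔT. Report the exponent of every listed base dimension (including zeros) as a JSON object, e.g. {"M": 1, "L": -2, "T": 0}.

{"Θ": 1, "L": 2}

Dimensional matrix (Θ×L by D×ℓ×ΔT):
  Θ: [ 0  0  1]
  L: [ 1  1  0]
  [Θ]: (1)·0+(1)·0+(1)·1 = 1
  [L]: (1)·1+(1)·1+(1)·0 = 2
⇒ Θ L^2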